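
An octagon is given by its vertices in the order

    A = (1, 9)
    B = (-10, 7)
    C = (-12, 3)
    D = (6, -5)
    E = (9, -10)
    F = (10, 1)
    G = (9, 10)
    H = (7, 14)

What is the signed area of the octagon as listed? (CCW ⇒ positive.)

Apply the shoelace formula: 2A = Σ (x_i·y_{i+1} − x_{i+1}·y_i), indices taken mod 8.
Σ = (97) + (54) + (42) + (-15) + (109) + (91) + (56) + (49) = 483
Signed area = Σ/2 = 241.5 (positive ⇒ counter-clockwise traversal).

241.5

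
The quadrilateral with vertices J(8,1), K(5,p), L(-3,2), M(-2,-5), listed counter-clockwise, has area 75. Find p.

The doubled signed area Σ (x_i y_{i+1} − x_{i+1} y_i) is linear in p.
With p=0 it equals 62; the coefficient of p is 11 (from the two edges through K).
So 11·p + 62 = 2·75 = 150 ⇒ p = 8.

8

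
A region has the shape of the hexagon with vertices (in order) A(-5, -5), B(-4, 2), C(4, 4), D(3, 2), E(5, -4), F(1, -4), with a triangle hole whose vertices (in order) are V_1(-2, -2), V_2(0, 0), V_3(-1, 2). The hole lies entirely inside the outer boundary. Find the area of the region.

Outer boundary:
Apply Gauss's area formula: 2A = Σ (x_i·y_{i+1} − x_{i+1}·y_i), indices taken mod 6.
A→B: (-5)(2) − (-4)(-5) = -30
B→C: (-4)(4) − (4)(2) = -24
C→D: (4)(2) − (3)(4) = -4
D→E: (3)(-4) − (5)(2) = -22
E→F: (5)(-4) − (1)(-4) = -16
F→A: (1)(-5) − (-5)(-4) = -25
Σ = -121
Area = |Σ|/2 = 60.5.
Hole:
V_1→V_2: (-2)(0) − (0)(-2) = 0
V_2→V_3: (0)(2) − (-1)(0) = 0
V_3→V_1: (-1)(-2) − (-2)(2) = 6
Σ = 6
Area = |Σ|/2 = 3.
Net area = 60.5 − 3 = 57.5.

57.5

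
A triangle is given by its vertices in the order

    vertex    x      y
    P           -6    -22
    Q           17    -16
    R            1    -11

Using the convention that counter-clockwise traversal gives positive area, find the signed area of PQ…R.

Σ = (470) + (-171) + (-88) = 211
Signed area = Σ/2 = 105.5 (positive ⇒ counter-clockwise traversal).

105.5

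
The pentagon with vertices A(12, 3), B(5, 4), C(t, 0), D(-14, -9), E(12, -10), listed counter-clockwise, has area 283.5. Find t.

-10

Write out the shoelace sum; only the two edges meeting at C involve t:
2·Area = [(5·0 − t·4) + (t·(-9) − (-14)·0)] + 437
       = -13·t + 437 = 567
⇒ t = -10.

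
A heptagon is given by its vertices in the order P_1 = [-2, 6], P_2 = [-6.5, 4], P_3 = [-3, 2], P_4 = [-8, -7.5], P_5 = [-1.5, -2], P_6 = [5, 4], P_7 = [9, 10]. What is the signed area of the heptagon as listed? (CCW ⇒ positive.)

82.625

Apply the shoelace formula: 2A = Σ (x_i·y_{i+1} − x_{i+1}·y_i), indices taken mod 7.
Σ = (31) + (-1) + (38.5) + (4.75) + (4) + (14) + (74) = 165.25
Signed area = Σ/2 = 82.625 (positive ⇒ counter-clockwise traversal).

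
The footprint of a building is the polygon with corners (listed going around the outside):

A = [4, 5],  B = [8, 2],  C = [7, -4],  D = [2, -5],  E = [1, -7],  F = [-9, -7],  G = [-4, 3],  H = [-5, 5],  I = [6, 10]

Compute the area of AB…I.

167

Σ = (-32) + (-46) + (-27) + (-9) + (-70) + (-55) + (-5) + (-80) + (-10) = -334
Area = |Σ|/2 = 167.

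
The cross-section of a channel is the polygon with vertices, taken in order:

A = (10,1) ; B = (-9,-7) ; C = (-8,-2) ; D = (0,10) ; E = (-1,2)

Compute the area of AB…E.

Apply the shoelace (surveyor's) formula: 2A = Σ (x_i·y_{i+1} − x_{i+1}·y_i), indices taken mod 5.
Σ = (-61) + (-38) + (-80) + (10) + (-21) = -190
Area = |Σ|/2 = 95.

95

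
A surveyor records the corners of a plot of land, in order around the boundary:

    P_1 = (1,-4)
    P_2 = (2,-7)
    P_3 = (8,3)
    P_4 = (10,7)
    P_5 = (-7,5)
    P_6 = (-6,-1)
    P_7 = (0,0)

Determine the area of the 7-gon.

Apply the surveyor's formula: 2A = Σ (x_i·y_{i+1} − x_{i+1}·y_i), indices taken mod 7.
Σ = (1) + (62) + (26) + (99) + (37) + (0) + (0) = 225
Area = |Σ|/2 = 112.5.

112.5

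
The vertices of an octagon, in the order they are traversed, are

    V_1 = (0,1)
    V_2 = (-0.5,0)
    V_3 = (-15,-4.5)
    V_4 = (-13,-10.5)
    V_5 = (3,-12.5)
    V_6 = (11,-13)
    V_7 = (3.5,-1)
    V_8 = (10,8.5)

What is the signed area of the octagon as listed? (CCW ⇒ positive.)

Cross-terms: 0.5, 2.25, 99, 194, 98.5, 34.5, 39.75, 10  ⇒  Σ = 478.5
Signed area = Σ/2 = 239.25 (positive ⇒ counter-clockwise traversal).

239.25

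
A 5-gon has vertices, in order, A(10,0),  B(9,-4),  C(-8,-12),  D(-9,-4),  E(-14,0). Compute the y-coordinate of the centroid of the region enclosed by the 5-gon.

-160/39

Apply the shoelace (surveyor's) formula. First the cross-terms c_i = x_i·y_{i+1} − x_{i+1}·y_i:
  -40, -140, -76, -56, 0  ⇒  2A = -312, A = -156.
Then Σ (y_i + y_{i+1})·c_i = 3840, so ȳ = 3840 / (6·(-156)) = -160/39.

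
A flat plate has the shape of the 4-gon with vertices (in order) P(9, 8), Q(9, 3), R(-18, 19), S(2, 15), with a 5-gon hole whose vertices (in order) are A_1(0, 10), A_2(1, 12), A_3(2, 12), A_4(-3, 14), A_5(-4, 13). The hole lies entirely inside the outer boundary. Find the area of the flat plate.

114

Outer boundary:
Apply the surveyor's formula: 2A = Σ (x_i·y_{i+1} − x_{i+1}·y_i), indices taken mod 4.
P→Q: (9)(3) − (9)(8) = -45
Q→R: (9)(19) − (-18)(3) = 225
R→S: (-18)(15) − (2)(19) = -308
S→P: (2)(8) − (9)(15) = -119
Σ = -247
Area = |Σ|/2 = 123.5.
Hole:
Apply the shoelace (surveyor's) formula: 2A = Σ (x_i·y_{i+1} − x_{i+1}·y_i), indices taken mod 5.
Σ = (-10) + (-12) + (64) + (17) + (-40) = 19
Area = |Σ|/2 = 9.5.
Net area = 123.5 − 9.5 = 114.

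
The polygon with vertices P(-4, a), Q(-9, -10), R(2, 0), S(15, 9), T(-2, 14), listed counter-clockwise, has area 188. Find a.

Write out the shoelace sum; only the two edges meeting at P involve a:
2·Area = [((-2)·a − (-4)·14) + ((-4)·(-10) − (-9)·a)] + 266
       = 7·a + 362 = 376
⇒ a = 2.

2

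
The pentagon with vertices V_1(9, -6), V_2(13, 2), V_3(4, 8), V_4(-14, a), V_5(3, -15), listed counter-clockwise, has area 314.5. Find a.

The doubled signed area Σ (x_i y_{i+1} − x_{i+1} y_i) is linear in a.
With a=0 it equals 631; the coefficient of a is 1 (from the two edges through V_4).
So 1·a + 631 = 2·314.5 = 629 ⇒ a = -2.

-2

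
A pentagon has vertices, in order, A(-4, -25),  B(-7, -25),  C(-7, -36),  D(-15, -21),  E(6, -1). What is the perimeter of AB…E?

86

|AB| = √((-3)² + (0)²) = √9 = 3
|BC| = √((0)² + (-11)²) = √121 = 11
|CD| = √((-8)² + (15)²) = √289 = 17
|DE| = √((21)² + (20)²) = √841 = 29
|EA| = √((-10)² + (-24)²) = √676 = 26
Perimeter = 3 + 11 + 17 + 29 + 26 = 86.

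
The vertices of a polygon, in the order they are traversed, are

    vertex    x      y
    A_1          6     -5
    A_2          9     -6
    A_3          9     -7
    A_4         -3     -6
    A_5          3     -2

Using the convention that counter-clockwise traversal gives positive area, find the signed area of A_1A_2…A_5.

Apply the shoelace formula: 2A = Σ (x_i·y_{i+1} − x_{i+1}·y_i), indices taken mod 5.
Cross-terms: 9, -9, -75, 24, -3  ⇒  Σ = -54
Signed area = Σ/2 = -27 (negative ⇒ clockwise traversal).

-27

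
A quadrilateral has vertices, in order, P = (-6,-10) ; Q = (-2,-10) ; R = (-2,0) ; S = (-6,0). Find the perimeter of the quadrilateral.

28

|PQ| = √((4)² + (0)²) = √16 = 4
|QR| = √((0)² + (10)²) = √100 = 10
|RS| = √((-4)² + (0)²) = √16 = 4
|SP| = √((0)² + (-10)²) = √100 = 10
Perimeter = 4 + 10 + 4 + 10 = 28.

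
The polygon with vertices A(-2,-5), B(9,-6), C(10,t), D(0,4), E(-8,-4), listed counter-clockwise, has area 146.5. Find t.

The doubled signed area Σ (x_i y_{i+1} − x_{i+1} y_i) is linear in t.
With t=0 it equals 221; the coefficient of t is 9 (from the two edges through C).
So 9·t + 221 = 2·146.5 = 293 ⇒ t = 8.

8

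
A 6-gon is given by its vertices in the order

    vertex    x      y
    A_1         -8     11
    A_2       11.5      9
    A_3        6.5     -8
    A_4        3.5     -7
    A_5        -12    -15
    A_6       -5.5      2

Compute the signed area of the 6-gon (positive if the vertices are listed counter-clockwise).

-327

Σ = (-198.5) + (-150.5) + (-17.5) + (-136.5) + (-106.5) + (-44.5) = -654
Signed area = Σ/2 = -327 (negative ⇒ clockwise traversal).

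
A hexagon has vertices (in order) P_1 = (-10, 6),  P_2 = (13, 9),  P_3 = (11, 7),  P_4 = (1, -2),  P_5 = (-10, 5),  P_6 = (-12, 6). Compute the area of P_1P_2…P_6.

116

Apply the surveyor's formula: 2A = Σ (x_i·y_{i+1} − x_{i+1}·y_i), indices taken mod 6.
P_1→P_2: (-10)(9) − (13)(6) = -168
P_2→P_3: (13)(7) − (11)(9) = -8
P_3→P_4: (11)(-2) − (1)(7) = -29
P_4→P_5: (1)(5) − (-10)(-2) = -15
P_5→P_6: (-10)(6) − (-12)(5) = 0
P_6→P_1: (-12)(6) − (-10)(6) = -12
Σ = -232
Area = |Σ|/2 = 116.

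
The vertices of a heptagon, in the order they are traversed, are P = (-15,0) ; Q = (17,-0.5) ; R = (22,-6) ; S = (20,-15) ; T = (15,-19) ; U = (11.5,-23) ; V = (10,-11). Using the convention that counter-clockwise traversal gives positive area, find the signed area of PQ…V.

-318.25

Cross-terms: 7.5, -91, -210, -155, -126.5, 103.5, -165  ⇒  Σ = -636.5
Signed area = Σ/2 = -318.25 (negative ⇒ clockwise traversal).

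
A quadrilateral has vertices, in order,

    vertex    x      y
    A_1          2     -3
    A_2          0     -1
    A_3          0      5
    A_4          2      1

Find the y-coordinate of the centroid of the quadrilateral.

0.6

Apply the surveyor's formula. First the cross-terms c_i = x_i·y_{i+1} − x_{i+1}·y_i:
  -2, 0, -10, -8  ⇒  2A = -20, A = -10.
Then Σ (y_i + y_{i+1})·c_i = -36, so ȳ = -36 / (6·(-10)) = 0.6.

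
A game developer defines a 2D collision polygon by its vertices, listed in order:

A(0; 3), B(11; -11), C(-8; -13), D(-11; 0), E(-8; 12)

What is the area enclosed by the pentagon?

Σ = (-33) + (-231) + (-143) + (-132) + (-24) = -563
Area = |Σ|/2 = 281.5.

281.5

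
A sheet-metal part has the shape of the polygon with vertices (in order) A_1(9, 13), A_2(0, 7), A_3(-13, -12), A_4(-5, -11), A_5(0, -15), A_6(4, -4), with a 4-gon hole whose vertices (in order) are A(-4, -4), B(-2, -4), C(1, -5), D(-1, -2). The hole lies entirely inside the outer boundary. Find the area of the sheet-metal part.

Outer boundary:
Cross-terms: 63, 91, 83, 75, 60, 88  ⇒  Σ = 460
Area = |Σ|/2 = 230.
Hole:
A→B: (-4)(-4) − (-2)(-4) = 8
B→C: (-2)(-5) − (1)(-4) = 14
C→D: (1)(-2) − (-1)(-5) = -7
D→A: (-1)(-4) − (-4)(-2) = -4
Σ = 11
Area = |Σ|/2 = 5.5.
Net area = 230 − 5.5 = 224.5.

224.5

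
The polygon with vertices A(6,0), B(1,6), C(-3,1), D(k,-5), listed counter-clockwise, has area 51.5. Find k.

The doubled signed area Σ (x_i y_{i+1} − x_{i+1} y_i) is linear in k.
With k=0 it equals 100; the coefficient of k is -1 (from the two edges through D).
So -1·k + 100 = 2·51.5 = 103 ⇒ k = -3.

-3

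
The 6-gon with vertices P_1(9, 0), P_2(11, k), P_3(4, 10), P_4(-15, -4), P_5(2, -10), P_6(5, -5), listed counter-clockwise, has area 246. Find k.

The doubled signed area Σ (x_i y_{i+1} − x_{i+1} y_i) is linear in k.
With k=0 it equals 487; the coefficient of k is 5 (from the two edges through P_2).
So 5·k + 487 = 2·246 = 492 ⇒ k = 1.

1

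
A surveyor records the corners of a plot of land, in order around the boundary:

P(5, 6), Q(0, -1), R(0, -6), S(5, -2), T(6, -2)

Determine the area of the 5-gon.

36.5

Apply the shoelace formula: 2A = Σ (x_i·y_{i+1} − x_{i+1}·y_i), indices taken mod 5.
Σ = (-5) + (0) + (30) + (2) + (46) = 73
Area = |Σ|/2 = 36.5.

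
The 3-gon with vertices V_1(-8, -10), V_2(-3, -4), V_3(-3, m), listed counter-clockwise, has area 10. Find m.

The doubled signed area Σ (x_i y_{i+1} − x_{i+1} y_i) is linear in m.
With m=0 it equals 20; the coefficient of m is 5 (from the two edges through V_3).
So 5·m + 20 = 2·10 = 20 ⇒ m = 0.

0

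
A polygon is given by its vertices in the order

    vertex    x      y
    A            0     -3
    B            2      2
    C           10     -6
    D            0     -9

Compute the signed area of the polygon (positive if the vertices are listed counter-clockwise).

Apply Gauss's area formula: 2A = Σ (x_i·y_{i+1} − x_{i+1}·y_i), indices taken mod 4.
Cross-terms: 6, -32, -90, 0  ⇒  Σ = -116
Signed area = Σ/2 = -58 (negative ⇒ clockwise traversal).

-58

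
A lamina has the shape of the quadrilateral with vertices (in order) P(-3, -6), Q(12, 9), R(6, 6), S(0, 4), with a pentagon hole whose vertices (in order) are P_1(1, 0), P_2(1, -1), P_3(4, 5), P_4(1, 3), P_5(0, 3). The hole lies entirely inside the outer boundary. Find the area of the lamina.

42

Outer boundary:
Apply the shoelace formula: 2A = Σ (x_i·y_{i+1} − x_{i+1}·y_i), indices taken mod 4.
Σ = (45) + (18) + (24) + (12) = 99
Area = |Σ|/2 = 49.5.
Hole:
P_1→P_2: (1)(-1) − (1)(0) = -1
P_2→P_3: (1)(5) − (4)(-1) = 9
P_3→P_4: (4)(3) − (1)(5) = 7
P_4→P_5: (1)(3) − (0)(3) = 3
P_5→P_1: (0)(0) − (1)(3) = -3
Σ = 15
Area = |Σ|/2 = 7.5.
Net area = 49.5 − 7.5 = 42.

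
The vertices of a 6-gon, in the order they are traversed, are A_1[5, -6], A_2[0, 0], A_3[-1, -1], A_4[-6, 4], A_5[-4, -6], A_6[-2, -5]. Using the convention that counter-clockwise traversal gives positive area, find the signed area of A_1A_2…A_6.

43.5

A_1→A_2: (5)(0) − (0)(-6) = 0
A_2→A_3: (0)(-1) − (-1)(0) = 0
A_3→A_4: (-1)(4) − (-6)(-1) = -10
A_4→A_5: (-6)(-6) − (-4)(4) = 52
A_5→A_6: (-4)(-5) − (-2)(-6) = 8
A_6→A_1: (-2)(-6) − (5)(-5) = 37
Σ = 87
Signed area = Σ/2 = 43.5 (positive ⇒ counter-clockwise traversal).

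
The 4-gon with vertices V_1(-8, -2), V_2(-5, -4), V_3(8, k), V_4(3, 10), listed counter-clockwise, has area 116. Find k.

The doubled signed area Σ (x_i y_{i+1} − x_{i+1} y_i) is linear in k.
With k=0 it equals 208; the coefficient of k is -8 (from the two edges through V_3).
So -8·k + 208 = 2·116 = 232 ⇒ k = -3.

-3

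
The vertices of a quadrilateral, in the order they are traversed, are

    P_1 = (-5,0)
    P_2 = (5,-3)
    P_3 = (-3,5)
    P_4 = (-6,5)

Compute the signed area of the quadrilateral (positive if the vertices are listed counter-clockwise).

Apply the shoelace formula: 2A = Σ (x_i·y_{i+1} − x_{i+1}·y_i), indices taken mod 4.
Cross-terms: 15, 16, 15, 25  ⇒  Σ = 71
Signed area = Σ/2 = 35.5 (positive ⇒ counter-clockwise traversal).

35.5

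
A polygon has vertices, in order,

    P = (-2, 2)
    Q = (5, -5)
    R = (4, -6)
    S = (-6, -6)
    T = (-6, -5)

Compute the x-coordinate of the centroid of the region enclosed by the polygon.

-139/147

Apply the surveyor's formula. First the cross-terms c_i = x_i·y_{i+1} − x_{i+1}·y_i:
  0, -10, -60, -6, -22  ⇒  2A = -98, A = -49.
Then Σ (x_i + x_{i+1})·c_i = 278, so x̄ = 278 / (6·(-49)) = -139/147.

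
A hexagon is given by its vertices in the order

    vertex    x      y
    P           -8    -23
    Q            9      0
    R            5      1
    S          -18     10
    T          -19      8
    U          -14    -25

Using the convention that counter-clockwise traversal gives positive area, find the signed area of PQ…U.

Apply Gauss's area formula: 2A = Σ (x_i·y_{i+1} − x_{i+1}·y_i), indices taken mod 6.
Σ = (207) + (9) + (68) + (46) + (587) + (122) = 1039
Signed area = Σ/2 = 519.5 (positive ⇒ counter-clockwise traversal).

519.5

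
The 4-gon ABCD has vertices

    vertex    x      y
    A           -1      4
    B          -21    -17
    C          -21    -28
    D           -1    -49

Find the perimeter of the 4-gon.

|AB| = √((-20)² + (-21)²) = √841 = 29
|BC| = √((0)² + (-11)²) = √121 = 11
|CD| = √((20)² + (-21)²) = √841 = 29
|DA| = √((0)² + (53)²) = √2809 = 53
Perimeter = 29 + 11 + 29 + 53 = 122.

122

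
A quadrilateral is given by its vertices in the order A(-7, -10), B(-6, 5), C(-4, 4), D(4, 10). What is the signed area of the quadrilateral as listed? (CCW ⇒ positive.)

-62.5

Apply the surveyor's formula: 2A = Σ (x_i·y_{i+1} − x_{i+1}·y_i), indices taken mod 4.
Σ = (-95) + (-4) + (-56) + (30) = -125
Signed area = Σ/2 = -62.5 (negative ⇒ clockwise traversal).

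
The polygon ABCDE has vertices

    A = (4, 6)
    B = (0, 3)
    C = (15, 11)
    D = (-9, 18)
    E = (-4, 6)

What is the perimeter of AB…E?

68

|AB| = √((-4)² + (-3)²) = √25 = 5
|BC| = √((15)² + (8)²) = √289 = 17
|CD| = √((-24)² + (7)²) = √625 = 25
|DE| = √((5)² + (-12)²) = √169 = 13
|EA| = √((8)² + (0)²) = √64 = 8
Perimeter = 5 + 17 + 25 + 13 + 8 = 68.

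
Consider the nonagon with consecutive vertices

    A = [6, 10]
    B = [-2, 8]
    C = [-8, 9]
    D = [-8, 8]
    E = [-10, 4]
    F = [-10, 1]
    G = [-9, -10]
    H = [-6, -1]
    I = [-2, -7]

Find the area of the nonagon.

160

Apply the shoelace formula: 2A = Σ (x_i·y_{i+1} − x_{i+1}·y_i), indices taken mod 9.
A→B: (6)(8) − (-2)(10) = 68
B→C: (-2)(9) − (-8)(8) = 46
C→D: (-8)(8) − (-8)(9) = 8
D→E: (-8)(4) − (-10)(8) = 48
E→F: (-10)(1) − (-10)(4) = 30
F→G: (-10)(-10) − (-9)(1) = 109
G→H: (-9)(-1) − (-6)(-10) = -51
H→I: (-6)(-7) − (-2)(-1) = 40
I→A: (-2)(10) − (6)(-7) = 22
Σ = 320
Area = |Σ|/2 = 160.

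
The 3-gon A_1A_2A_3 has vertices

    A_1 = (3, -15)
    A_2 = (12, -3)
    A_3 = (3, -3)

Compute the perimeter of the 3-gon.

36

|A_1A_2| = √((9)² + (12)²) = √225 = 15
|A_2A_3| = √((-9)² + (0)²) = √81 = 9
|A_3A_1| = √((0)² + (-12)²) = √144 = 12
Perimeter = 15 + 9 + 12 = 36.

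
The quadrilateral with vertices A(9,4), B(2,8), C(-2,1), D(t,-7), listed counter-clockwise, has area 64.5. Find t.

Write out the shoelace sum; only the two edges meeting at D involve t:
2·Area = [((-2)·(-7) − t·1) + (t·4 − 9·(-7))] + 82
       = 3·t + 159 = 129
⇒ t = -10.

-10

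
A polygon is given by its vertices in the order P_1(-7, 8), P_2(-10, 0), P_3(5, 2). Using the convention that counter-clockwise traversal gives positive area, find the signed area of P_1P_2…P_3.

57

Apply the surveyor's formula: 2A = Σ (x_i·y_{i+1} − x_{i+1}·y_i), indices taken mod 3.
P_1→P_2: (-7)(0) − (-10)(8) = 80
P_2→P_3: (-10)(2) − (5)(0) = -20
P_3→P_1: (5)(8) − (-7)(2) = 54
Σ = 114
Signed area = Σ/2 = 57 (positive ⇒ counter-clockwise traversal).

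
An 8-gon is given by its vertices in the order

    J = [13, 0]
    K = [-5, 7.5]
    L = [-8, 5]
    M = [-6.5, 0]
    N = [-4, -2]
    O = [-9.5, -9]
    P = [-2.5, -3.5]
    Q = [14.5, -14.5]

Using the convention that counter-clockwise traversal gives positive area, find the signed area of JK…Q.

Apply the surveyor's formula: 2A = Σ (x_i·y_{i+1} − x_{i+1}·y_i), indices taken mod 8.
J→K: (13)(7.5) − (-5)(0) = 97.5
K→L: (-5)(5) − (-8)(7.5) = 35
L→M: (-8)(0) − (-6.5)(5) = 32.5
M→N: (-6.5)(-2) − (-4)(0) = 13
N→O: (-4)(-9) − (-9.5)(-2) = 17
O→P: (-9.5)(-3.5) − (-2.5)(-9) = 10.75
P→Q: (-2.5)(-14.5) − (14.5)(-3.5) = 87
Q→J: (14.5)(0) − (13)(-14.5) = 188.5
Σ = 481.25
Signed area = Σ/2 = 240.625 (positive ⇒ counter-clockwise traversal).

240.625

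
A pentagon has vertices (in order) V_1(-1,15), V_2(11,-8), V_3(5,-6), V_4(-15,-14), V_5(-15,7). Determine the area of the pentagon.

438

Apply Gauss's area formula: 2A = Σ (x_i·y_{i+1} − x_{i+1}·y_i), indices taken mod 5.
Σ = (-157) + (-26) + (-160) + (-315) + (-218) = -876
Area = |Σ|/2 = 438.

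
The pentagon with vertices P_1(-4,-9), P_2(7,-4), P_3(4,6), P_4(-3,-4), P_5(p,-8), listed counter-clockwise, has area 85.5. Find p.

-8

Write out the shoelace sum; only the two edges meeting at P_5 involve p:
2·Area = [((-3)·(-8) − p·(-4)) + (p·(-9) − (-4)·(-8))] + 139
       = -5·p + 131 = 171
⇒ p = -8.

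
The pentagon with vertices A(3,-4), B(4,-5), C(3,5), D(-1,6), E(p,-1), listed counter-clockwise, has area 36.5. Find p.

-1

Write out the shoelace sum; only the two edges meeting at E involve p:
2·Area = [((-1)·(-1) − p·6) + (p·(-4) − 3·(-1))] + 59
       = -10·p + 63 = 73
⇒ p = -1.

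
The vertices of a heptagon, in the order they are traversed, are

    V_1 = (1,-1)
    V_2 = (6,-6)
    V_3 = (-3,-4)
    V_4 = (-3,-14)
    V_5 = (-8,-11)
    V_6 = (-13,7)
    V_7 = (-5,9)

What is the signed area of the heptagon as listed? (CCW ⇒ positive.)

Σ = (0) + (-42) + (30) + (-79) + (-199) + (-82) + (-4) = -376
Signed area = Σ/2 = -188 (negative ⇒ clockwise traversal).

-188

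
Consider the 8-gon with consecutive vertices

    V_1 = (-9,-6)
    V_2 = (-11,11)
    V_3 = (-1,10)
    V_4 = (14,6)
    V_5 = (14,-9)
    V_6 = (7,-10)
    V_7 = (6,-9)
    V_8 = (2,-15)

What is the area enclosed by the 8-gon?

Apply the surveyor's formula: 2A = Σ (x_i·y_{i+1} − x_{i+1}·y_i), indices taken mod 8.
Cross-terms: -165, -99, -146, -210, -77, -3, -72, -147  ⇒  Σ = -919
Area = |Σ|/2 = 459.5.

459.5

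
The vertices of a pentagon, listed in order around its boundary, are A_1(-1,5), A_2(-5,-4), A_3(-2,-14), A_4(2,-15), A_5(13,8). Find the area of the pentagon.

216.5

Apply Gauss's area formula: 2A = Σ (x_i·y_{i+1} − x_{i+1}·y_i), indices taken mod 5.
Σ = (29) + (62) + (58) + (211) + (73) = 433
Area = |Σ|/2 = 216.5.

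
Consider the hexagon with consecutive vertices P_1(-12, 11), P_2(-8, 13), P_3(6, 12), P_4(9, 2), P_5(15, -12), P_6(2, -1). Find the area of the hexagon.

228.5

Apply the surveyor's formula: 2A = Σ (x_i·y_{i+1} − x_{i+1}·y_i), indices taken mod 6.
P_1→P_2: (-12)(13) − (-8)(11) = -68
P_2→P_3: (-8)(12) − (6)(13) = -174
P_3→P_4: (6)(2) − (9)(12) = -96
P_4→P_5: (9)(-12) − (15)(2) = -138
P_5→P_6: (15)(-1) − (2)(-12) = 9
P_6→P_1: (2)(11) − (-12)(-1) = 10
Σ = -457
Area = |Σ|/2 = 228.5.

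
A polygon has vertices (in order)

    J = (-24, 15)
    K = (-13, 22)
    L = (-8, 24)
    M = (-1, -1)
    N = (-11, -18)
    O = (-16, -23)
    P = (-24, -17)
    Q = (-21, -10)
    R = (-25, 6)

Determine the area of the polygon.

734.5

Apply the surveyor's formula: 2A = Σ (x_i·y_{i+1} − x_{i+1}·y_i), indices taken mod 9.
Cross-terms: -333, -136, 32, 7, -35, -280, -117, -376, -231  ⇒  Σ = -1469
Area = |Σ|/2 = 734.5.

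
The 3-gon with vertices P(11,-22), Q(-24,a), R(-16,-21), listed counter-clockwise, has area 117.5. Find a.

The doubled signed area Σ (x_i y_{i+1} − x_{i+1} y_i) is linear in a.
With a=0 it equals 559; the coefficient of a is 27 (from the two edges through Q).
So 27·a + 559 = 2·117.5 = 235 ⇒ a = -12.

-12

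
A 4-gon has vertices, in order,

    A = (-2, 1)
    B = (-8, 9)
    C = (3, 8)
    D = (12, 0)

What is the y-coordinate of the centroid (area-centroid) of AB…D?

801/185

Apply the shoelace (surveyor's) formula. First the cross-terms c_i = x_i·y_{i+1} − x_{i+1}·y_i:
  -10, -91, -96, 12  ⇒  2A = -185, A = -92.5.
Then Σ (y_i + y_{i+1})·c_i = -2403, so ȳ = -2403 / (6·(-92.5)) = 801/185.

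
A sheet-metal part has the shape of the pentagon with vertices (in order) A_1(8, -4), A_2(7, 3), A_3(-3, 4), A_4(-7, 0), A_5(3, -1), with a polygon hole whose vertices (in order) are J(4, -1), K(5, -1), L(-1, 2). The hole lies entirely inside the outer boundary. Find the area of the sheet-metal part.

58.5

Outer boundary:
Σ = (52) + (37) + (28) + (7) + (-4) = 120
Area = |Σ|/2 = 60.
Hole:
J→K: (4)(-1) − (5)(-1) = 1
K→L: (5)(2) − (-1)(-1) = 9
L→J: (-1)(-1) − (4)(2) = -7
Σ = 3
Area = |Σ|/2 = 1.5.
Net area = 60 − 1.5 = 58.5.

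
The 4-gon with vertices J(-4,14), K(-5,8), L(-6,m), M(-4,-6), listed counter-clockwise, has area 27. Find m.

-12

Write out the shoelace sum; only the two edges meeting at L involve m:
2·Area = [((-5)·m − (-6)·8) + ((-6)·(-6) − (-4)·m)] + -42
       = -1·m + 42 = 54
⇒ m = -12.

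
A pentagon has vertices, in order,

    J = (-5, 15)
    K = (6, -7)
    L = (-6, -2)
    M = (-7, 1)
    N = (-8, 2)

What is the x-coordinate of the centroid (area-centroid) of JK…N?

Apply Gauss's area formula. First the cross-terms c_i = x_i·y_{i+1} − x_{i+1}·y_i:
  -55, -54, -20, -6, -110  ⇒  2A = -245, A = -122.5.
Then Σ (x_i + x_{i+1})·c_i = 1725, so x̄ = 1725 / (6·(-122.5)) = -115/49.

-115/49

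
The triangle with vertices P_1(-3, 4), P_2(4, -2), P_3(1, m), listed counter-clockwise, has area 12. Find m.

The doubled signed area Σ (x_i y_{i+1} − x_{i+1} y_i) is linear in m.
With m=0 it equals -4; the coefficient of m is 7 (from the two edges through P_3).
So 7·m + -4 = 2·12 = 24 ⇒ m = 4.

4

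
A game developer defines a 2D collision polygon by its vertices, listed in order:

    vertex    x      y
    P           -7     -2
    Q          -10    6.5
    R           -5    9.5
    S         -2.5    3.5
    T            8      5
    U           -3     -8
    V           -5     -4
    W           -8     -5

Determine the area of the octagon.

132.625

Cross-terms: -65.5, -62.5, 6.25, -40.5, -49, -28, -7, -19  ⇒  Σ = -265.25
Area = |Σ|/2 = 132.625.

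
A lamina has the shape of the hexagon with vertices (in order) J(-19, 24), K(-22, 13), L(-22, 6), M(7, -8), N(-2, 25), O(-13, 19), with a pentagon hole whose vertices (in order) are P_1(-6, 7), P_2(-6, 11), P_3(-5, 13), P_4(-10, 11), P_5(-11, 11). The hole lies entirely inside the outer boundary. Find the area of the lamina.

Outer boundary:
J→K: (-19)(13) − (-22)(24) = 281
K→L: (-22)(6) − (-22)(13) = 154
L→M: (-22)(-8) − (7)(6) = 134
M→N: (7)(25) − (-2)(-8) = 159
N→O: (-2)(19) − (-13)(25) = 287
O→J: (-13)(24) − (-19)(19) = 49
Σ = 1064
Area = |Σ|/2 = 532.
Hole:
Apply the shoelace formula: 2A = Σ (x_i·y_{i+1} − x_{i+1}·y_i), indices taken mod 5.
P_1→P_2: (-6)(11) − (-6)(7) = -24
P_2→P_3: (-6)(13) − (-5)(11) = -23
P_3→P_4: (-5)(11) − (-10)(13) = 75
P_4→P_5: (-10)(11) − (-11)(11) = 11
P_5→P_1: (-11)(7) − (-6)(11) = -11
Σ = 28
Area = |Σ|/2 = 14.
Net area = 532 − 14 = 518.

518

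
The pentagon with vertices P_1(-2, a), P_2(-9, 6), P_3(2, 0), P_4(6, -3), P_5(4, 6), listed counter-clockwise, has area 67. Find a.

The doubled signed area Σ (x_i y_{i+1} − x_{i+1} y_i) is linear in a.
With a=0 it equals 30; the coefficient of a is 13 (from the two edges through P_1).
So 13·a + 30 = 2·67 = 134 ⇒ a = 8.

8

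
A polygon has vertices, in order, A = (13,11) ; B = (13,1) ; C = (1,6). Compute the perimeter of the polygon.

36

|AB| = √((0)² + (-10)²) = √100 = 10
|BC| = √((-12)² + (5)²) = √169 = 13
|CA| = √((12)² + (5)²) = √169 = 13
Perimeter = 10 + 13 + 13 = 36.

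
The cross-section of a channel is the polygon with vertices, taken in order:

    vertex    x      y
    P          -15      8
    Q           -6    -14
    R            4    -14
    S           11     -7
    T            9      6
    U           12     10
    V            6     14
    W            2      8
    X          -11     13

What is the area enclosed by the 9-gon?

510

Apply the surveyor's formula: 2A = Σ (x_i·y_{i+1} − x_{i+1}·y_i), indices taken mod 9.
Σ = (258) + (140) + (126) + (129) + (18) + (108) + (20) + (114) + (107) = 1020
Area = |Σ|/2 = 510.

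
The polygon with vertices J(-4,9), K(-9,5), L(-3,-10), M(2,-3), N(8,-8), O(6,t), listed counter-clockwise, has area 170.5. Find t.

Write out the shoelace sum; only the two edges meeting at O involve t:
2·Area = [(8·t − 6·(-8)) + (6·9 − (-4)·t)] + 203
       = 12·t + 305 = 341
⇒ t = 3.

3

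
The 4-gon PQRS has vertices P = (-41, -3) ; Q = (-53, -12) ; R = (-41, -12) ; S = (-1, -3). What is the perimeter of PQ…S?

108

|PQ| = √((-12)² + (-9)²) = √225 = 15
|QR| = √((12)² + (0)²) = √144 = 12
|RS| = √((40)² + (9)²) = √1681 = 41
|SP| = √((-40)² + (0)²) = √1600 = 40
Perimeter = 15 + 12 + 41 + 40 = 108.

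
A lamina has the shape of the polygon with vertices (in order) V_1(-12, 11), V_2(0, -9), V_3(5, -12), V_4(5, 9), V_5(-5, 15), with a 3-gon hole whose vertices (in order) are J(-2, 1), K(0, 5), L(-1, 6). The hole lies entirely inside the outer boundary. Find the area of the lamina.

248.5

Outer boundary:
Apply the shoelace (surveyor's) formula: 2A = Σ (x_i·y_{i+1} − x_{i+1}·y_i), indices taken mod 5.
Cross-terms: 108, 45, 105, 120, 125  ⇒  Σ = 503
Area = |Σ|/2 = 251.5.
Hole:
Apply the surveyor's formula: 2A = Σ (x_i·y_{i+1} − x_{i+1}·y_i), indices taken mod 3.
Σ = (-10) + (5) + (11) = 6
Area = |Σ|/2 = 3.
Net area = 251.5 − 3 = 248.5.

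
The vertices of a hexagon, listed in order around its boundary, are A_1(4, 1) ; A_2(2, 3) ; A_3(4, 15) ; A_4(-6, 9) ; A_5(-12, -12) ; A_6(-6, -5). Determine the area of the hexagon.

168

Σ = (10) + (18) + (126) + (180) + (-12) + (14) = 336
Area = |Σ|/2 = 168.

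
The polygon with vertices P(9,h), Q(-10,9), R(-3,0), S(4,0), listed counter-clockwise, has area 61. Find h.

1

The doubled signed area Σ (x_i y_{i+1} − x_{i+1} y_i) is linear in h.
With h=0 it equals 108; the coefficient of h is 14 (from the two edges through P).
So 14·h + 108 = 2·61 = 122 ⇒ h = 1.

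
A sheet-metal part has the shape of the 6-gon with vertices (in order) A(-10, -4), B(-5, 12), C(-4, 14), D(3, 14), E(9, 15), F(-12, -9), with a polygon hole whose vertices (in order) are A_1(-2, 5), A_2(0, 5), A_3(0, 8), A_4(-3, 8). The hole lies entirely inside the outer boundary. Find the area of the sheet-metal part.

Outer boundary:
Apply the shoelace formula: 2A = Σ (x_i·y_{i+1} − x_{i+1}·y_i), indices taken mod 6.
A→B: (-10)(12) − (-5)(-4) = -140
B→C: (-5)(14) − (-4)(12) = -22
C→D: (-4)(14) − (3)(14) = -98
D→E: (3)(15) − (9)(14) = -81
E→F: (9)(-9) − (-12)(15) = 99
F→A: (-12)(-4) − (-10)(-9) = -42
Σ = -284
Area = |Σ|/2 = 142.
Hole:
Apply the surveyor's formula: 2A = Σ (x_i·y_{i+1} − x_{i+1}·y_i), indices taken mod 4.
A_1→A_2: (-2)(5) − (0)(5) = -10
A_2→A_3: (0)(8) − (0)(5) = 0
A_3→A_4: (0)(8) − (-3)(8) = 24
A_4→A_1: (-3)(5) − (-2)(8) = 1
Σ = 15
Area = |Σ|/2 = 7.5.
Net area = 142 − 7.5 = 134.5.

134.5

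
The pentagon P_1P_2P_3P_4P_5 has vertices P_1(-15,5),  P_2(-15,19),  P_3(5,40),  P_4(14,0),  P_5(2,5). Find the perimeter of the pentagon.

114

|P_1P_2| = √((0)² + (14)²) = √196 = 14
|P_2P_3| = √((20)² + (21)²) = √841 = 29
|P_3P_4| = √((9)² + (-40)²) = √1681 = 41
|P_4P_5| = √((-12)² + (5)²) = √169 = 13
|P_5P_1| = √((-17)² + (0)²) = √289 = 17
Perimeter = 14 + 29 + 41 + 13 + 17 = 114.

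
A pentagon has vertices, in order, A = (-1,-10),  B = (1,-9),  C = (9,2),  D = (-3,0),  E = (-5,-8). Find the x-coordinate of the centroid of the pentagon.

211/261

Apply Gauss's area formula. First the cross-terms c_i = x_i·y_{i+1} − x_{i+1}·y_i:
  19, 83, 6, 24, 42  ⇒  2A = 174, A = 87.
Then Σ (x_i + x_{i+1})·c_i = 422, so x̄ = 422 / (6·87) = 211/261.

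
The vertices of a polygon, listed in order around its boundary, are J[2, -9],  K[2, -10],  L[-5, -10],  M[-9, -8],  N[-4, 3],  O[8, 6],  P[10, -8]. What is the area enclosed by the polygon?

213.5

Σ = (-2) + (-70) + (-50) + (-59) + (-48) + (-124) + (-74) = -427
Area = |Σ|/2 = 213.5.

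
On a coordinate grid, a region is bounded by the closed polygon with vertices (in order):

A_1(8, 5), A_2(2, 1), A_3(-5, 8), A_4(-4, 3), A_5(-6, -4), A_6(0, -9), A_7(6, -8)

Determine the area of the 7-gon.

136

Cross-terms: -2, 21, 17, 34, 54, 54, 94  ⇒  Σ = 272
Area = |Σ|/2 = 136.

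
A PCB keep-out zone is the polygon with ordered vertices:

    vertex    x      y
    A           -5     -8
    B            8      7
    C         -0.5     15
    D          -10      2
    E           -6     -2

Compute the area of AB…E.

Apply the shoelace (surveyor's) formula: 2A = Σ (x_i·y_{i+1} − x_{i+1}·y_i), indices taken mod 5.
Σ = (29) + (123.5) + (149) + (32) + (38) = 371.5
Area = |Σ|/2 = 185.75.

185.75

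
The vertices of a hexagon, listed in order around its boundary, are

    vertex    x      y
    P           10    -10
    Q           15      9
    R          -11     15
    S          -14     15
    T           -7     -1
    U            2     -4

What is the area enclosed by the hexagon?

389

Apply the surveyor's formula: 2A = Σ (x_i·y_{i+1} − x_{i+1}·y_i), indices taken mod 6.
Cross-terms: 240, 324, 45, 119, 30, 20  ⇒  Σ = 778
Area = |Σ|/2 = 389.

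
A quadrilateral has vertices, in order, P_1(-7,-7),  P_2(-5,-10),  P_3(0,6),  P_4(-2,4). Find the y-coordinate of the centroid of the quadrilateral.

-481/177

Apply the shoelace (surveyor's) formula. First the cross-terms c_i = x_i·y_{i+1} − x_{i+1}·y_i:
  35, -30, 12, 42  ⇒  2A = 59, A = 29.5.
Then Σ (y_i + y_{i+1})·c_i = -481, so ȳ = -481 / (6·29.5) = -481/177.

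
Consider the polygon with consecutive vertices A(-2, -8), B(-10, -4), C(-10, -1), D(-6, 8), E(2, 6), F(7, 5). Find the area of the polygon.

159

Apply the surveyor's formula: 2A = Σ (x_i·y_{i+1} − x_{i+1}·y_i), indices taken mod 6.
Σ = (-72) + (-30) + (-86) + (-52) + (-32) + (-46) = -318
Area = |Σ|/2 = 159.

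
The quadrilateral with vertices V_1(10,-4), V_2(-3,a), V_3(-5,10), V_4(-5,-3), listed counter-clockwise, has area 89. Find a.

Write out the shoelace sum; only the two edges meeting at V_2 involve a:
2·Area = [(10·a − (-3)·(-4)) + ((-3)·10 − (-5)·a)] + 115
       = 15·a + 73 = 178
⇒ a = 7.

7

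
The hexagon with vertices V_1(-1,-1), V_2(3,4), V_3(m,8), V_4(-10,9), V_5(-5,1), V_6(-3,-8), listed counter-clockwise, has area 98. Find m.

Write out the shoelace sum; only the two edges meeting at V_3 involve m:
2·Area = [(3·8 − m·4) + (m·9 − (-10)·8)] + 72
       = 5·m + 176 = 196
⇒ m = 4.

4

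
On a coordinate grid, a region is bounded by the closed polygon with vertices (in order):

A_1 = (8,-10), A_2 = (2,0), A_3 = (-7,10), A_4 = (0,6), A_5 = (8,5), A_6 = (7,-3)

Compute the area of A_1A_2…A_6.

Apply the surveyor's formula: 2A = Σ (x_i·y_{i+1} − x_{i+1}·y_i), indices taken mod 6.
Σ = (20) + (20) + (-42) + (-48) + (-59) + (-46) = -155
Area = |Σ|/2 = 77.5.

77.5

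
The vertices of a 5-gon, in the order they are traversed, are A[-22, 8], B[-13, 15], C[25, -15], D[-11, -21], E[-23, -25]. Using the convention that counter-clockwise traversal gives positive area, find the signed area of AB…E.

Σ = (-226) + (-180) + (-690) + (-208) + (-734) = -2038
Signed area = Σ/2 = -1019 (negative ⇒ clockwise traversal).

-1019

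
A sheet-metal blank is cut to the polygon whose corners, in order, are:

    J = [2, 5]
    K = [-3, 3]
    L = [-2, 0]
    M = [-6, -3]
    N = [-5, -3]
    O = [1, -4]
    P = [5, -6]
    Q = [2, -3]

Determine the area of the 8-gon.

Σ = (21) + (6) + (6) + (3) + (23) + (14) + (-3) + (16) = 86
Area = |Σ|/2 = 43.

43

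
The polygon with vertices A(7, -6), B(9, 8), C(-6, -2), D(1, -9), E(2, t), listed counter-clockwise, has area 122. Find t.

-7

The doubled signed area Σ (x_i y_{i+1} − x_{i+1} y_i) is linear in t.
With t=0 it equals 202; the coefficient of t is -6 (from the two edges through E).
So -6·t + 202 = 2·122 = 244 ⇒ t = -7.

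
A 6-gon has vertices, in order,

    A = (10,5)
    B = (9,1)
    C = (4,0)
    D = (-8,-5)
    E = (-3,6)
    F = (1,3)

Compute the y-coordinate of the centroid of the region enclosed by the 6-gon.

Apply the surveyor's formula. First the cross-terms c_i = x_i·y_{i+1} − x_{i+1}·y_i:
  -35, -4, -20, -63, -15, -25  ⇒  2A = -162, A = -81.
Then Σ (y_i + y_{i+1})·c_i = -512, so ȳ = -512 / (6·(-81)) = 256/243.

256/243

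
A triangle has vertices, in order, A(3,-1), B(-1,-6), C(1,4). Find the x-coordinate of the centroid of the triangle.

Apply the surveyor's formula. First the cross-terms c_i = x_i·y_{i+1} − x_{i+1}·y_i:
  -19, 2, -13  ⇒  2A = -30, A = -15.
Then Σ (x_i + x_{i+1})·c_i = -90, so x̄ = -90 / (6·(-15)) = 1.

1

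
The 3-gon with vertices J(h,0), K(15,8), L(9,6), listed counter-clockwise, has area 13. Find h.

Write out the shoelace sum; only the two edges meeting at J involve h:
2·Area = [(9·0 − h·6) + (h·8 − 15·0)] + 18
       = 2·h + 18 = 26
⇒ h = 4.

4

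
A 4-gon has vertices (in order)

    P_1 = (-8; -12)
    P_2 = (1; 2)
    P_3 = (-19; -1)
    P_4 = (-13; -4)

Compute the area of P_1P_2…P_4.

110

Apply Gauss's area formula: 2A = Σ (x_i·y_{i+1} − x_{i+1}·y_i), indices taken mod 4.
Cross-terms: -4, 37, 63, 124  ⇒  Σ = 220
Area = |Σ|/2 = 110.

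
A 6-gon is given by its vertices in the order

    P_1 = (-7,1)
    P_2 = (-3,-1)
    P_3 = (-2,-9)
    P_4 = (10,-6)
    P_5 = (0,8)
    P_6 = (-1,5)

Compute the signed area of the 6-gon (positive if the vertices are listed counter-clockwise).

129.5

Apply Gauss's area formula: 2A = Σ (x_i·y_{i+1} − x_{i+1}·y_i), indices taken mod 6.
Σ = (10) + (25) + (102) + (80) + (8) + (34) = 259
Signed area = Σ/2 = 129.5 (positive ⇒ counter-clockwise traversal).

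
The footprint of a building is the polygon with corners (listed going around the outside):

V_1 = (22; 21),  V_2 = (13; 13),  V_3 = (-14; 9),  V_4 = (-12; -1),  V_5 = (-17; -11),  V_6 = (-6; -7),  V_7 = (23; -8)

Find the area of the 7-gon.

V_1→V_2: (22)(13) − (13)(21) = 13
V_2→V_3: (13)(9) − (-14)(13) = 299
V_3→V_4: (-14)(-1) − (-12)(9) = 122
V_4→V_5: (-12)(-11) − (-17)(-1) = 115
V_5→V_6: (-17)(-7) − (-6)(-11) = 53
V_6→V_7: (-6)(-8) − (23)(-7) = 209
V_7→V_1: (23)(21) − (22)(-8) = 659
Σ = 1470
Area = |Σ|/2 = 735.

735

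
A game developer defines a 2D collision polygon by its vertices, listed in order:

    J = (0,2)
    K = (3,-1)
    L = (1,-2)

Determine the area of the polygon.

4.5

Apply the surveyor's formula: 2A = Σ (x_i·y_{i+1} − x_{i+1}·y_i), indices taken mod 3.
Cross-terms: -6, -5, 2  ⇒  Σ = -9
Area = |Σ|/2 = 4.5.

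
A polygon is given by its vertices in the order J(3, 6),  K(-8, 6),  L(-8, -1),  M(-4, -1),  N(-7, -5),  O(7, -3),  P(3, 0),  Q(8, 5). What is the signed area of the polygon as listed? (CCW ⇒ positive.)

126

Cross-terms: 66, 56, 4, 13, 56, 9, 15, 33  ⇒  Σ = 252
Signed area = Σ/2 = 126 (positive ⇒ counter-clockwise traversal).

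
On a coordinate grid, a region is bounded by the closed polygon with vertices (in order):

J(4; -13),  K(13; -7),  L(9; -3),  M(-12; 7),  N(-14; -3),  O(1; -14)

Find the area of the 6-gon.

284

J→K: (4)(-7) − (13)(-13) = 141
K→L: (13)(-3) − (9)(-7) = 24
L→M: (9)(7) − (-12)(-3) = 27
M→N: (-12)(-3) − (-14)(7) = 134
N→O: (-14)(-14) − (1)(-3) = 199
O→J: (1)(-13) − (4)(-14) = 43
Σ = 568
Area = |Σ|/2 = 284.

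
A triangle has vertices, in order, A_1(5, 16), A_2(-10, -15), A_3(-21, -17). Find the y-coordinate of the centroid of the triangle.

-16/3

Apply the shoelace (surveyor's) formula. First the cross-terms c_i = x_i·y_{i+1} − x_{i+1}·y_i:
  85, -145, -251  ⇒  2A = -311, A = -155.5.
Then Σ (y_i + y_{i+1})·c_i = 4976, so ȳ = 4976 / (6·(-155.5)) = -16/3.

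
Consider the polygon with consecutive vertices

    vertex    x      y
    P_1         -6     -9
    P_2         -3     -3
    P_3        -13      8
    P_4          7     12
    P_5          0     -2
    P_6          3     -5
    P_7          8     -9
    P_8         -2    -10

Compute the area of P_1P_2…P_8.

Apply Gauss's area formula: 2A = Σ (x_i·y_{i+1} − x_{i+1}·y_i), indices taken mod 8.
Σ = (-9) + (-63) + (-212) + (-14) + (6) + (13) + (-98) + (-42) = -419
Area = |Σ|/2 = 209.5.

209.5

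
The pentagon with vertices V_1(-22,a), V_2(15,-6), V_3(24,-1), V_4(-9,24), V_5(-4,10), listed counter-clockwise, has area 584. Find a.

-6

Write out the shoelace sum; only the two edges meeting at V_1 involve a:
2·Area = [((-4)·a − (-22)·10) + ((-22)·(-6) − 15·a)] + 702
       = -19·a + 1054 = 1168
⇒ a = -6.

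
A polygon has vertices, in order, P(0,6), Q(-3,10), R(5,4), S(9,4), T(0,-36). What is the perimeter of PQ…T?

102

|PQ| = √((-3)² + (4)²) = √25 = 5
|QR| = √((8)² + (-6)²) = √100 = 10
|RS| = √((4)² + (0)²) = √16 = 4
|ST| = √((-9)² + (-40)²) = √1681 = 41
|TP| = √((0)² + (42)²) = √1764 = 42
Perimeter = 5 + 10 + 4 + 41 + 42 = 102.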